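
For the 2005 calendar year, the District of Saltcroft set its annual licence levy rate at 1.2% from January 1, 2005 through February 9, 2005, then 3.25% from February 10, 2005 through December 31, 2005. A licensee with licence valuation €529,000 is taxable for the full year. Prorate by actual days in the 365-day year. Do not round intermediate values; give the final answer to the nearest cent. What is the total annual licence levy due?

January 1 – February 9, 2005: 40 days at 1.2% → €529,000 × 1.2% × 40/365 = €695.6712
February 10 – December 31, 2005: 325 days at 3.25% → €529,000 × 3.25% × 325/365 = €15,308.3904
Total = €16,004.0616

€16,004.06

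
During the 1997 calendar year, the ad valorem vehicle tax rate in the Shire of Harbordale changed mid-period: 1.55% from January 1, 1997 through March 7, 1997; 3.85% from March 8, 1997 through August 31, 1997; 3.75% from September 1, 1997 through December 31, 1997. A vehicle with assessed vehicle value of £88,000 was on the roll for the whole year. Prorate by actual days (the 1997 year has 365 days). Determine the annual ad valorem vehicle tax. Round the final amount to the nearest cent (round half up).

£2,992.60

January 1 – March 7, 1997: 66 days at 1.55% → £88,000 × 1.55% × 66/365 = £246.6411
March 8 – August 31, 1997: 177 days at 3.85% → £88,000 × 3.85% × 177/365 = £1,642.9479
September 1 – December 31, 1997: 122 days at 3.75% → £88,000 × 3.75% × 122/365 = £1,103.0137
Total = £2,992.6027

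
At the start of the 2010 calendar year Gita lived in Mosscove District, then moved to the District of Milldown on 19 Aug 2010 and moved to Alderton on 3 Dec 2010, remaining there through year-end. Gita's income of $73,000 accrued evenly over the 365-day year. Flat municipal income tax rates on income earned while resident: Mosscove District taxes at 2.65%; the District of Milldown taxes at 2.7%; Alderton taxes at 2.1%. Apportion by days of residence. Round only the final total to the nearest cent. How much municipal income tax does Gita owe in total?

Mosscove District, 1 Jan – 18 Aug 2010: 230 days → $73,000 × 2.65% × 230/365 = $1,219.0000
The District of Milldown, 19 Aug – 2 Dec 2010: 106 days → $73,000 × 2.7% × 106/365 = $572.4000
Alderton, 3 Dec – 31 Dec 2010: 29 days → $73,000 × 2.1% × 29/365 = $121.8000
Total = $1,913.2000

$1,913.20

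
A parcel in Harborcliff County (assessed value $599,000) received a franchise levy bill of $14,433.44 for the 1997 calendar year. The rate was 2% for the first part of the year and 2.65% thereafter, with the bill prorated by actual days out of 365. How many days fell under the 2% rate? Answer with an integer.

Let d = days at the first rate; then 365 − d days at the second rate.
$599,000 × [2%·d + 2.65%·(365−d)] / 365 = $14,433.44
Solving gives d = 135, so the new rate took effect on 16 May 1997.

135 days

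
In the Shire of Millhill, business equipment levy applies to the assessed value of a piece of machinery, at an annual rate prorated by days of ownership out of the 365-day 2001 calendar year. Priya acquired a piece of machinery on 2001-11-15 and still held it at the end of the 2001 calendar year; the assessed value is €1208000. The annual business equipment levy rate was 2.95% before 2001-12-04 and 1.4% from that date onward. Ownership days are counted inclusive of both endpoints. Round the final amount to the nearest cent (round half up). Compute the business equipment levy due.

€3152.38

2001-11-15 to 2001-12-03: 19 days at 2.95% → €1208000 × 2.95% × 19/365 = €1855.0247
2001-12-04 to 2001-12-31: 28 days at 1.4% → €1208000 × 1.4% × 28/365 = €1297.3589
Total = €3152.3836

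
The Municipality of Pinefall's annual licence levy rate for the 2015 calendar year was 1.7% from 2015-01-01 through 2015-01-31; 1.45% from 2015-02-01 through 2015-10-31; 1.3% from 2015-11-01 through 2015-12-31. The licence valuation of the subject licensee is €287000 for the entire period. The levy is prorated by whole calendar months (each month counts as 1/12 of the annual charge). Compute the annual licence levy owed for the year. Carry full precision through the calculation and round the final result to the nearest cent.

2015-01-01 to 2015-01-31: 1 month at 1.7% → €287000 × 1.7% × 1/12 = €406.5833
2015-02-01 to 2015-10-31: 9 months at 1.45% → €287000 × 1.45% × 9/12 = €3121.1250
2015-11-01 to 2015-12-31: 2 months at 1.3% → €287000 × 1.3% × 2/12 = €621.8333
Total = €4149.5417

€4149.54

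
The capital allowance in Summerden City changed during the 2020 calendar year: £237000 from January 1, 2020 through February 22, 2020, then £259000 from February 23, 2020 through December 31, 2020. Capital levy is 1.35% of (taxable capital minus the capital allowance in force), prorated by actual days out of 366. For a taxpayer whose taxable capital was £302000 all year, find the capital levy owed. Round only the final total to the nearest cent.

January 1 – February 22, 2020: 53 days, exemption £237000 → (£302000 − £237000) × 1.35% × 53/366 = £127.0697
February 23 – December 31, 2020: 313 days, exemption £259000 → (£302000 − £259000) × 1.35% × 313/366 = £496.4385
Total = £623.5082

£623.51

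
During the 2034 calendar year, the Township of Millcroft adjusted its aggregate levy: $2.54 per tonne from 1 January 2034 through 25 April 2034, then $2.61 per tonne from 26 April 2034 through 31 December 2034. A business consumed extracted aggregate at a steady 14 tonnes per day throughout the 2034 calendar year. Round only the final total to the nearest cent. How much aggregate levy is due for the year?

$13,224.40

1 January – 25 April 2034: 115 days × 14 tonnes/day = 1,610 tonnes at $2.54/tonne → $4,089.40
26 April – 31 December 2034: 250 days × 14 tonnes/day = 3,500 tonnes at $2.61/tonne → $9,135.00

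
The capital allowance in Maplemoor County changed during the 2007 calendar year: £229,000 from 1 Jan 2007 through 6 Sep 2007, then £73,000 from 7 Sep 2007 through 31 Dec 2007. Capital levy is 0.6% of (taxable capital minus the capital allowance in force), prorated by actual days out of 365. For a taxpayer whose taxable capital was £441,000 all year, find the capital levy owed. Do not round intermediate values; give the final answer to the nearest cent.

£1,569.47

1 Jan – 6 Sep 2007: 249 days, exemption £229,000 → (£441,000 − £229,000) × 0.6% × 249/365 = £867.7479
7 Sep – 31 Dec 2007: 116 days, exemption £73,000 → (£441,000 − £73,000) × 0.6% × 116/365 = £701.7205
Total = £1,569.4685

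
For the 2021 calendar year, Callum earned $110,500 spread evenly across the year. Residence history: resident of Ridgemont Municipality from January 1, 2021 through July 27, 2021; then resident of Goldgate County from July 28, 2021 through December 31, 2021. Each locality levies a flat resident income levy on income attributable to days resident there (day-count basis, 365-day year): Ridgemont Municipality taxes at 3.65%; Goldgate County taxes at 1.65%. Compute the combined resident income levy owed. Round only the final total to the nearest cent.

$3,082.65

Ridgemont Municipality, January 1 – July 27, 2021: 208 days → $110,500 × 3.65% × 208/365 = $2,298.4000
Goldgate County, July 28 – December 31, 2021: 157 days → $110,500 × 1.65% × 157/365 = $784.2473
Total = $3,082.6473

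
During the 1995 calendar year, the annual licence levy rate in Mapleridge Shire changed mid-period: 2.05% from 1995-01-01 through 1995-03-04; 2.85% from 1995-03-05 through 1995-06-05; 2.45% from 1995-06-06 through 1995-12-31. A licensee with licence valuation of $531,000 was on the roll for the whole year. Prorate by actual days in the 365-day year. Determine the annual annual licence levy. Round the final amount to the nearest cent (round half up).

$13,184.08

1995-01-01 to 1995-03-04: 63 days at 2.05% → $531,000 × 2.05% × 63/365 = $1,878.8671
1995-03-05 to 1995-06-05: 93 days at 2.85% → $531,000 × 2.85% × 93/365 = $3,855.9329
1995-06-06 to 1995-12-31: 209 days at 2.45% → $531,000 × 2.45% × 209/365 = $7,449.2753
Total = $13,184.0753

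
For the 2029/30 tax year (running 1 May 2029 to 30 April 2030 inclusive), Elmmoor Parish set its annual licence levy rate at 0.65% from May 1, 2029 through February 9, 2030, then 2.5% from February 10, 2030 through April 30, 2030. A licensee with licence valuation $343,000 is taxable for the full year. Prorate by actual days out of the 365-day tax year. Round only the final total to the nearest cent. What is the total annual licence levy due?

$3,620.29

May 1, 2029 – February 9, 2030: 285 days at 0.65% → $343,000 × 0.65% × 285/365 = $1,740.8425
February 10 – April 30, 2030: 80 days at 2.5% → $343,000 × 2.5% × 80/365 = $1,879.4521
Total = $3,620.2945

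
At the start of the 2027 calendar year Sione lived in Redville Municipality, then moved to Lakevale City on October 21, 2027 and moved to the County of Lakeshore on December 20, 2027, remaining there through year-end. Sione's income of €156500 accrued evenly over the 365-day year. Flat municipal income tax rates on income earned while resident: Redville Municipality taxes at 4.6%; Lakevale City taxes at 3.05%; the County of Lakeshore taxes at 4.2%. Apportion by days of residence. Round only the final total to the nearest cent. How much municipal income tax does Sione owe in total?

€6779.67

Redville Municipality, January 1 – October 20, 2027: 293 days → €156500 × 4.6% × 293/365 = €5778.9233
Lakevale City, October 21 – December 19, 2027: 60 days → €156500 × 3.05% × 60/365 = €784.6438
The County of Lakeshore, December 20 – December 31, 2027: 12 days → €156500 × 4.2% × 12/365 = €216.0986
Total = €6779.6658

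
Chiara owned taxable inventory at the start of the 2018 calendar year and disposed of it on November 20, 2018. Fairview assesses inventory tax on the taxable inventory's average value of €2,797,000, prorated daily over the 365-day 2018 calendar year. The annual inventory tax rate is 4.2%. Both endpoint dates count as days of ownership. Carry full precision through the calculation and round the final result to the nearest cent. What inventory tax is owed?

€104,278.29

Days held (January 1 – November 20, 2018): 324 out of 365
Tax = €2,797,000 × 4.2% × 324/365 = €104,278.2904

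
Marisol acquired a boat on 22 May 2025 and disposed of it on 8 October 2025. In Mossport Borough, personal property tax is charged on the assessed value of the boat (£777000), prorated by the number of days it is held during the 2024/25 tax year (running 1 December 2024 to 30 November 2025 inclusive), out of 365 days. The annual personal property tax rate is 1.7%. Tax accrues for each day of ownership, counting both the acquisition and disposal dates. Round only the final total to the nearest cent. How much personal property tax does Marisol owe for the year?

£5066.47

Days held (22 May – 8 October 2025): 140 out of 365
Tax = £777000 × 1.7% × 140/365 = £5066.4658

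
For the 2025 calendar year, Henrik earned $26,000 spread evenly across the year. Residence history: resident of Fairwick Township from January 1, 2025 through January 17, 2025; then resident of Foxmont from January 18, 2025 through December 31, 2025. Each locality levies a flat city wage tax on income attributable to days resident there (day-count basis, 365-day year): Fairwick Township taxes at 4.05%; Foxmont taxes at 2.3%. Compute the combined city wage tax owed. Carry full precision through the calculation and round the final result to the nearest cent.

$619.19

Fairwick Township, January 1 – January 17, 2025: 17 days → $26,000 × 4.05% × 17/365 = $49.0438
Foxmont, January 18 – December 31, 2025: 348 days → $26,000 × 2.3% × 348/365 = $570.1479
Total = $619.1918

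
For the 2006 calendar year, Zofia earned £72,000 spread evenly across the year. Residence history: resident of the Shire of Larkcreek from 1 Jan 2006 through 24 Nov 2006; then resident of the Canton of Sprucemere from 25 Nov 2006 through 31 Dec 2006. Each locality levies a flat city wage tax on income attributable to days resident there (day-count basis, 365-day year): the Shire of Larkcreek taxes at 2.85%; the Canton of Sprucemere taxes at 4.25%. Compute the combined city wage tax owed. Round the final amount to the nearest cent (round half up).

The Shire of Larkcreek, 1 Jan – 24 Nov 2006: 328 days → £72,000 × 2.85% × 328/365 = £1,843.9890
The Canton of Sprucemere, 25 Nov – 31 Dec 2006: 37 days → £72,000 × 4.25% × 37/365 = £310.1918
Total = £2,154.1808

£2,154.18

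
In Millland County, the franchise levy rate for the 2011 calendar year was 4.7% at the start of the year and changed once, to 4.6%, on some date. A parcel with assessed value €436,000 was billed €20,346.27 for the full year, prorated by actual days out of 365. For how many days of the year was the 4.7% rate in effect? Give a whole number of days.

243 days

Let d = days at the first rate; then 365 − d days at the second rate.
€436,000 × [4.7%·d + 4.6%·(365−d)] / 365 = €20,346.27
Solving gives d = 243, so the new rate took effect on 1 September 2011.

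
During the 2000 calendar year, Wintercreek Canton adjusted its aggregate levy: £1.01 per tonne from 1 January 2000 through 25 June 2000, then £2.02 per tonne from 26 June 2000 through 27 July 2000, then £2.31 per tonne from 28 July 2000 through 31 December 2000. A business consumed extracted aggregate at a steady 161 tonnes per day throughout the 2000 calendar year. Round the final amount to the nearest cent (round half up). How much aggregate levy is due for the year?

£97,578.88

1 January – 25 June 2000: 177 days × 161 tonnes/day = 28,497 tonnes at £1.01/tonne → £28,781.97
26 June – 27 July 2000: 32 days × 161 tonnes/day = 5,152 tonnes at £2.02/tonne → £10,407.04
28 July – 31 December 2000: 157 days × 161 tonnes/day = 25,277 tonnes at £2.31/tonne → £58,389.87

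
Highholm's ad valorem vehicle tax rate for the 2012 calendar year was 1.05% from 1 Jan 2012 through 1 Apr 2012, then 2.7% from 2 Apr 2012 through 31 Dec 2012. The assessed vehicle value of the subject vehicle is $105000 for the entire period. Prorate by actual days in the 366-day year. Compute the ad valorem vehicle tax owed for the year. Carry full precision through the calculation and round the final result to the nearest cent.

$2399.51

1 Jan – 1 Apr 2012: 92 days at 1.05% → $105000 × 1.05% × 92/366 = $277.1311
2 Apr – 31 Dec 2012: 274 days at 2.7% → $105000 × 2.7% × 274/366 = $2122.3770
Total = $2399.5082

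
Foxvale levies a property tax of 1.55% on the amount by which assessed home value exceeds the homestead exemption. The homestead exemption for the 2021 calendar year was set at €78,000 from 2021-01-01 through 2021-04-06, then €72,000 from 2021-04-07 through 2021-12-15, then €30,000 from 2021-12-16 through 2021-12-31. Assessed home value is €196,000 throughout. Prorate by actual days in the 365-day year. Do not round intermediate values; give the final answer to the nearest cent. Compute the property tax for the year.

2021-01-01 to 2021-04-06: 96 days, exemption €78,000 → (€196,000 − €78,000) × 1.55% × 96/365 = €481.0521
2021-04-07 to 2021-12-15: 253 days, exemption €72,000 → (€196,000 − €72,000) × 1.55% × 253/365 = €1,332.2356
2021-12-16 to 2021-12-31: 16 days, exemption €30,000 → (€196,000 − €30,000) × 1.55% × 16/365 = €112.7890
Total = €1,926.0767

€1,926.08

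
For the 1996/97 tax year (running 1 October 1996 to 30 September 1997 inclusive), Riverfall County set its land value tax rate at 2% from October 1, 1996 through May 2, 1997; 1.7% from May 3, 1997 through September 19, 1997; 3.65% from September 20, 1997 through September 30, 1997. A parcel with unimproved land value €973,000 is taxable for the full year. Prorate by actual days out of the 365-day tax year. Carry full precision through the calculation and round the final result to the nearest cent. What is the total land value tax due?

October 1, 1996 – May 2, 1997: 214 days at 2% → €973,000 × 2% × 214/365 = €11,409.4247
May 3 – September 19, 1997: 140 days at 1.7% → €973,000 × 1.7% × 140/365 = €6,344.4932
September 20 – September 30, 1997: 11 days at 3.65% → €973,000 × 3.65% × 11/365 = €1,070.3000
Total = €18,824.2178

€18,824.22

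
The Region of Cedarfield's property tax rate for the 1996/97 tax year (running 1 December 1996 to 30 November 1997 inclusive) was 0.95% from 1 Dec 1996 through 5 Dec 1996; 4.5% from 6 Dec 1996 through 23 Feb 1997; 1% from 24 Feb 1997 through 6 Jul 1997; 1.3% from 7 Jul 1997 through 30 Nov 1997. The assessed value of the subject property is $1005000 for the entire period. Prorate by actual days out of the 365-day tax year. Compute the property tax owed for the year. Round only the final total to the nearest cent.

$18966.97

1 Dec – 5 Dec 1996: 5 days at 0.95% → $1005000 × 0.95% × 5/365 = $130.7877
6 Dec 1996 – 23 Feb 1997: 80 days at 4.5% → $1005000 × 4.5% × 80/365 = $9912.3288
24 Feb – 6 Jul 1997: 133 days at 1% → $1005000 × 1% × 133/365 = $3662.0548
7 Jul – 30 Nov 1997: 147 days at 1.3% → $1005000 × 1.3% × 147/365 = $5261.7945
Total = $18966.9658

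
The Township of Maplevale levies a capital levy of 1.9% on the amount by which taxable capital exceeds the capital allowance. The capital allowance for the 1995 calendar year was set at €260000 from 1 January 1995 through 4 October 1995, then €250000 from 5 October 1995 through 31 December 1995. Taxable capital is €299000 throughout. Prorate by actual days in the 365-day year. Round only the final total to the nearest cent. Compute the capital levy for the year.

€786.81

1 January – 4 October 1995: 277 days, exemption €260000 → (€299000 − €260000) × 1.9% × 277/365 = €562.3479
5 October – 31 December 1995: 88 days, exemption €250000 → (€299000 − €250000) × 1.9% × 88/365 = €224.4603
Total = €786.8082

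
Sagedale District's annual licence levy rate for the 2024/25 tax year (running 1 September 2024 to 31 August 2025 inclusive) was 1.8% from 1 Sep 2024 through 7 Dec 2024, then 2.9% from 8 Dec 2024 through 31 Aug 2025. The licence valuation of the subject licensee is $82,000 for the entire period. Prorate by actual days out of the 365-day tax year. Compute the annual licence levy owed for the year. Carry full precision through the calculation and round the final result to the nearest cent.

1 Sep – 7 Dec 2024: 98 days at 1.8% → $82,000 × 1.8% × 98/365 = $396.2959
8 Dec 2024 – 31 Aug 2025: 267 days at 2.9% → $82,000 × 2.9% × 267/365 = $1,739.5233
Total = $2,135.8192

$2,135.82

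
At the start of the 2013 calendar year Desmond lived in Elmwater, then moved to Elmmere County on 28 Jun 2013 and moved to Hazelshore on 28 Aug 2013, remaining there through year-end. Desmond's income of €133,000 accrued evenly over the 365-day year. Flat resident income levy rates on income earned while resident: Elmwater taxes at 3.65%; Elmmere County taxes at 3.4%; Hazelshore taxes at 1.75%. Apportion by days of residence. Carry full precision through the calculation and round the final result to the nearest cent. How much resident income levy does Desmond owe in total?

Elmwater, 1 Jan – 27 Jun 2013: 178 days → €133,000 × 3.65% × 178/365 = €2,367.4000
Elmmere County, 28 Jun – 27 Aug 2013: 61 days → €133,000 × 3.4% × 61/365 = €755.7315
Hazelshore, 28 Aug – 31 Dec 2013: 126 days → €133,000 × 1.75% × 126/365 = €803.4658
Total = €3,926.5973

€3,926.60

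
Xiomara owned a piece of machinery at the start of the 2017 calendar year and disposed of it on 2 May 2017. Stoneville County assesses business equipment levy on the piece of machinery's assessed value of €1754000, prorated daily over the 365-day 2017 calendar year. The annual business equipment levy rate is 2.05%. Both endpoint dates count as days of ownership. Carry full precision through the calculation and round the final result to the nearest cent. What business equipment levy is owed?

€12018.50

Days held (1 Jan – 2 May 2017): 122 out of 365
Tax = €1754000 × 2.05% × 122/365 = €12018.5041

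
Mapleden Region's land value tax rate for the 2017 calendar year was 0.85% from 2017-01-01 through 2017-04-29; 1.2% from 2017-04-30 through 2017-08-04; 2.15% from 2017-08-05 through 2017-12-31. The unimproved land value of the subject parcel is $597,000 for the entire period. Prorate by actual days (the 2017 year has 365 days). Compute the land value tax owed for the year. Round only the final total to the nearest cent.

$8,797.98

2017-01-01 to 2017-04-29: 119 days at 0.85% → $597,000 × 0.85% × 119/365 = $1,654.4260
2017-04-30 to 2017-08-04: 97 days at 1.2% → $597,000 × 1.2% × 97/365 = $1,903.8575
2017-08-05 to 2017-12-31: 149 days at 2.15% → $597,000 × 2.15% × 149/365 = $5,239.6973
Total = $8,797.9808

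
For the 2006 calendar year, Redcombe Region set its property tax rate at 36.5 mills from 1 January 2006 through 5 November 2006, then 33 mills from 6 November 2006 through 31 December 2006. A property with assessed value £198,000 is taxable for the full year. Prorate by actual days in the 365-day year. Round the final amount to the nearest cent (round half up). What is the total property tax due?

£7,120.68

1 January – 5 November 2006: 309 days at 36.5 mills → £198,000 × 3.65% × 309/365 = £6,118.2000
6 November – 31 December 2006: 56 days at 33 mills → £198,000 × 3.3% × 56/365 = £1,002.4767
Total = £7,120.6767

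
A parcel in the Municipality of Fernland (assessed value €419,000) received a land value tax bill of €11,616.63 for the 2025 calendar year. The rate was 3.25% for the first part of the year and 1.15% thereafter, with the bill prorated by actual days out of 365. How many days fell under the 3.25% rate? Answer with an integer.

282 days

Let d = days at the first rate; then 365 − d days at the second rate.
€419,000 × [3.25%·d + 1.15%·(365−d)] / 365 = €11,616.63
Solving gives d = 282, so the new rate took effect on 10 Oct 2025.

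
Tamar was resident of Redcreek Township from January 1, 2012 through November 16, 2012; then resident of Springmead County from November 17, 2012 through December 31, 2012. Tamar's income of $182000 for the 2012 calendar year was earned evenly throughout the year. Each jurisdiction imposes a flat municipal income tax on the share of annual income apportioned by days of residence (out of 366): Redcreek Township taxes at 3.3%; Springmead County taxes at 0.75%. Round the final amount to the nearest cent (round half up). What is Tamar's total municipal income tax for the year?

Redcreek Township, January 1 – November 16, 2012: 321 days → $182000 × 3.3% × 321/366 = $5267.5574
Springmead County, November 17 – December 31, 2012: 45 days → $182000 × 0.75% × 45/366 = $167.8279
Total = $5435.3852

$5435.39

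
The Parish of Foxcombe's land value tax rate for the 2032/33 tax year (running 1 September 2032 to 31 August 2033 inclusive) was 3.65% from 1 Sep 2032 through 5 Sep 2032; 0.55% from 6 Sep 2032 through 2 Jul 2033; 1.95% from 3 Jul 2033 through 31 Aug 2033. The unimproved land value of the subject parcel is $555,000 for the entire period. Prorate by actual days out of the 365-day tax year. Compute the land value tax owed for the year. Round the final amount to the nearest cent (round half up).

$4,565.45

1 Sep – 5 Sep 2032: 5 days at 3.65% → $555,000 × 3.65% × 5/365 = $277.5000
6 Sep 2032 – 2 Jul 2033: 300 days at 0.55% → $555,000 × 0.55% × 300/365 = $2,508.9041
3 Jul – 31 Aug 2033: 60 days at 1.95% → $555,000 × 1.95% × 60/365 = $1,779.0411
Total = $4,565.4452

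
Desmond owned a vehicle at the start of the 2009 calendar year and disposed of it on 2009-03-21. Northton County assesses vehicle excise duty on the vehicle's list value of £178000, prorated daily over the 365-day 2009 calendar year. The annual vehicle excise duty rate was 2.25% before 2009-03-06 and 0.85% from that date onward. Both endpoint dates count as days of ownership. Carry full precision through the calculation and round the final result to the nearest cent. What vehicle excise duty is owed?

2009-01-01 to 2009-03-05: 64 days at 2.25% → £178000 × 2.25% × 64/365 = £702.2466
2009-03-06 to 2009-03-21: 16 days at 0.85% → £178000 × 0.85% × 16/365 = £66.3233
Total = £768.5699

£768.57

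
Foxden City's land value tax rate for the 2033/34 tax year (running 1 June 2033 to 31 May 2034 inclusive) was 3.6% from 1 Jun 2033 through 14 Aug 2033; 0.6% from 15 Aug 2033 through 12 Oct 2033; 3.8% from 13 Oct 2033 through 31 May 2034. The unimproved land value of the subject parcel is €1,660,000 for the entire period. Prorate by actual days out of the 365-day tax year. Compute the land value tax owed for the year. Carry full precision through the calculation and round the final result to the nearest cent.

€53,811.29

1 Jun – 14 Aug 2033: 75 days at 3.6% → €1,660,000 × 3.6% × 75/365 = €12,279.4521
15 Aug – 12 Oct 2033: 59 days at 0.6% → €1,660,000 × 0.6% × 59/365 = €1,609.9726
13 Oct 2033 – 31 May 2034: 231 days at 3.8% → €1,660,000 × 3.8% × 231/365 = €39,921.8630
Total = €53,811.2877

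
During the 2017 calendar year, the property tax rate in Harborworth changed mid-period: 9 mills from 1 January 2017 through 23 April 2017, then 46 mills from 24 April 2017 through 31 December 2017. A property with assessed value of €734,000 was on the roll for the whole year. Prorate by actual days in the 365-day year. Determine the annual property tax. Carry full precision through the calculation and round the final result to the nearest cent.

€25,356.18

1 January – 23 April 2017: 113 days at 9 mills → €734,000 × 0.9% × 113/365 = €2,045.1452
24 April – 31 December 2017: 252 days at 46 mills → €734,000 × 4.6% × 252/365 = €23,311.0356
Total = €25,356.1808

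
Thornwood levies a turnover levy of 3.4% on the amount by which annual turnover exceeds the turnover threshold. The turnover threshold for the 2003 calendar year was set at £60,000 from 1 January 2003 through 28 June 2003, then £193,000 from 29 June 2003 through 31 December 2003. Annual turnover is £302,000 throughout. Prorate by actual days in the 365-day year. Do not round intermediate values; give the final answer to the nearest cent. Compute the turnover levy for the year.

1 January – 28 June 2003: 179 days, exemption £60,000 → (£302,000 − £60,000) × 3.4% × 179/365 = £4,035.1014
29 June – 31 December 2003: 186 days, exemption £193,000 → (£302,000 − £193,000) × 3.4% × 186/365 = £1,888.5370
Total = £5,923.6384

£5,923.64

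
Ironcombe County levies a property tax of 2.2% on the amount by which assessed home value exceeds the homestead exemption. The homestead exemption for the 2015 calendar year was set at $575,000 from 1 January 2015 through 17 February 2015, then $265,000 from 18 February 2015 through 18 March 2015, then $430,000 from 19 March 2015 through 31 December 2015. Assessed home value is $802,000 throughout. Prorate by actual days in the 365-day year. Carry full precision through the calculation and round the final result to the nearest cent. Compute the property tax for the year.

$8,052.90

1 January – 17 February 2015: 48 days, exemption $575,000 → ($802,000 − $575,000) × 2.2% × 48/365 = $656.7452
18 February – 18 March 2015: 29 days, exemption $265,000 → ($802,000 − $265,000) × 2.2% × 29/365 = $938.6466
19 March – 31 December 2015: 288 days, exemption $430,000 → ($802,000 − $430,000) × 2.2% × 288/365 = $6,457.5123
Total = $8,052.9041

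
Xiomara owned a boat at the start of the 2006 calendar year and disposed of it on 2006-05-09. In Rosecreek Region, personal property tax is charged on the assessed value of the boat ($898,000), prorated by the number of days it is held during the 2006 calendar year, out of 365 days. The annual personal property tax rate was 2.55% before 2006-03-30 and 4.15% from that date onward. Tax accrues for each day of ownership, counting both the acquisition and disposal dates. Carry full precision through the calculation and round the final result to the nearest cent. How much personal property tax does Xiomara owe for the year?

2006-01-01 to 2006-03-29: 88 days at 2.55% → $898,000 × 2.55% × 88/365 = $5,520.8548
2006-03-30 to 2006-05-09: 41 days at 4.15% → $898,000 × 4.15% × 41/365 = $4,186.1562
Total = $9,707.0110

$9,707.01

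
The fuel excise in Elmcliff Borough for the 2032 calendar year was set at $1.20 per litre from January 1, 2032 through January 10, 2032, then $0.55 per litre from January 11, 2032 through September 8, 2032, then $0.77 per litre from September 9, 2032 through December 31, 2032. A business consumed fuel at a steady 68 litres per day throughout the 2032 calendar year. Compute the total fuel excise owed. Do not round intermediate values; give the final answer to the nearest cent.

$15835.84

January 1 – January 10, 2032: 10 days × 68 litres/day = 680 litres at $1.20/litre → $816.00
January 11 – September 8, 2032: 242 days × 68 litres/day = 16,456 litres at $0.55/litre → $9050.80
September 9 – December 31, 2032: 114 days × 68 litres/day = 7,752 litres at $0.77/litre → $5969.04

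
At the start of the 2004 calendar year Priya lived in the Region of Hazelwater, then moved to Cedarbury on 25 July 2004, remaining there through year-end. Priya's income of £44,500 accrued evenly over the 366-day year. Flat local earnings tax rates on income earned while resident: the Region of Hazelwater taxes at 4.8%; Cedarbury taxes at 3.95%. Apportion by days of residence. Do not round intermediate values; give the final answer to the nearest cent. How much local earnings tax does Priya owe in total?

£1,970.64

The Region of Hazelwater, 1 January – 24 July 2004: 206 days → £44,500 × 4.8% × 206/366 = £1,202.2295
Cedarbury, 25 July – 31 December 2004: 160 days → £44,500 × 3.95% × 160/366 = £768.4153
Total = £1,970.6448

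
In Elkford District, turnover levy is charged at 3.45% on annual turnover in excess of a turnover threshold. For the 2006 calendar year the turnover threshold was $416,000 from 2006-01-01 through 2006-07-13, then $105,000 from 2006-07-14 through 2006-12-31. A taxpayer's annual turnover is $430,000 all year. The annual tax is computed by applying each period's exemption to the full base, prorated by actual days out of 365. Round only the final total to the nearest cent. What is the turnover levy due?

2006-01-01 to 2006-07-13: 194 days, exemption $416,000 → ($430,000 − $416,000) × 3.45% × 194/365 = $256.7178
2006-07-14 to 2006-12-31: 171 days, exemption $105,000 → ($430,000 − $105,000) × 3.45% × 171/365 = $5,252.9795
Total = $5,509.6973

$5,509.70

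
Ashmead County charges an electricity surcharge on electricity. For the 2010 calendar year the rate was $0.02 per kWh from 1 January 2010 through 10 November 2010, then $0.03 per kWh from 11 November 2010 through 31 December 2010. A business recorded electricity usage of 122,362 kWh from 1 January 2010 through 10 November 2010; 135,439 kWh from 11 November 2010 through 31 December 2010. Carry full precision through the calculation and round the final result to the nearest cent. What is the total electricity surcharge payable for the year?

1 January – 10 November 2010: 122,362 kWh at $0.02/kWh → $2,447.24
11 November – 31 December 2010: 135,439 kWh at $0.03/kWh → $4,063.17

$6,510.41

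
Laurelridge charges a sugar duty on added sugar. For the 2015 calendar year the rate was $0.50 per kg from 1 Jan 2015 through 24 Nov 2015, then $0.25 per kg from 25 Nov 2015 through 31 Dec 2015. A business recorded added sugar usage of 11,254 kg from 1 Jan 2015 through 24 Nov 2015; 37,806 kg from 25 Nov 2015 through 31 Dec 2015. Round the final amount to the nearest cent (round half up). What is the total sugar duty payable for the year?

$15078.50

1 Jan – 24 Nov 2015: 11,254 kg at $0.50/kg → $5627.00
25 Nov – 31 Dec 2015: 37,806 kg at $0.25/kg → $9451.50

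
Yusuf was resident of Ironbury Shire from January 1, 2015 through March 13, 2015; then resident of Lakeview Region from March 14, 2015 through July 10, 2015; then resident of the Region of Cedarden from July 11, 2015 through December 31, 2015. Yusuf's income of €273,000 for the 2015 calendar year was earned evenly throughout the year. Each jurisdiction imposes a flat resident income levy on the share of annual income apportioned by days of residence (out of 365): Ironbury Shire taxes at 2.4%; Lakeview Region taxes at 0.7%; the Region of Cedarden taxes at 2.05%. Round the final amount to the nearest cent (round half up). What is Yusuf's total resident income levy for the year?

Ironbury Shire, January 1 – March 13, 2015: 72 days → €273,000 × 2.4% × 72/365 = €1,292.4493
Lakeview Region, March 14 – July 10, 2015: 119 days → €273,000 × 0.7% × 119/365 = €623.0384
The Region of Cedarden, July 11 – December 31, 2015: 174 days → €273,000 × 2.05% × 174/365 = €2,667.9205
Total = €4,583.4082

€4,583.41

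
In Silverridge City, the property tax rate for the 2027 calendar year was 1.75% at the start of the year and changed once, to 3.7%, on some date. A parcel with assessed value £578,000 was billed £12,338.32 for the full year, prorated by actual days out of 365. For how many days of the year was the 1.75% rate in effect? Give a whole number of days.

293 days

Let d = days at the first rate; then 365 − d days at the second rate.
£578,000 × [1.75%·d + 3.7%·(365−d)] / 365 = £12,338.32
Solving gives d = 293, so the new rate took effect on 21 Oct 2027.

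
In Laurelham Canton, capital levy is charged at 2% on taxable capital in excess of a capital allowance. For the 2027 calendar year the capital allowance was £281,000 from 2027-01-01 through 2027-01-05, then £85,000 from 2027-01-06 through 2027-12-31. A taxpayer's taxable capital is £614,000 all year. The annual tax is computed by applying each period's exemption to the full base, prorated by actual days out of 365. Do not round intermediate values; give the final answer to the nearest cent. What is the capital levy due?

2027-01-01 to 2027-01-05: 5 days, exemption £281,000 → (£614,000 − £281,000) × 2% × 5/365 = £91.2329
2027-01-06 to 2027-12-31: 360 days, exemption £85,000 → (£614,000 − £85,000) × 2% × 360/365 = £10,435.0685
Total = £10,526.3014

£10,526.30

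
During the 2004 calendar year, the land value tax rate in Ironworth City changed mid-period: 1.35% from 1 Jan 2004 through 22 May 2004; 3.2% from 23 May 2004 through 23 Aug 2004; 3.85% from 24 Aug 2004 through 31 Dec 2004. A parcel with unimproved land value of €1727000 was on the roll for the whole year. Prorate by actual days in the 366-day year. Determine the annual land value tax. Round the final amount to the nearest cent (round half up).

€46768.20

1 Jan – 22 May 2004: 143 days at 1.35% → €1727000 × 1.35% × 143/366 = €9109.2172
23 May – 23 Aug 2004: 93 days at 3.2% → €1727000 × 3.2% × 93/366 = €14042.4918
24 Aug – 31 Dec 2004: 130 days at 3.85% → €1727000 × 3.85% × 130/366 = €23616.4891
Total = €46768.1981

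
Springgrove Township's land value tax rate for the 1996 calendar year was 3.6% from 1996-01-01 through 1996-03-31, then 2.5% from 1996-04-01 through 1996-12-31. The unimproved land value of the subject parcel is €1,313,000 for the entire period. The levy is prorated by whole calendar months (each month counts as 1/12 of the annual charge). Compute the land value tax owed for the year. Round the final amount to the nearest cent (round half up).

€36,435.75

1996-01-01 to 1996-03-31: 3 months at 3.6% → €1,313,000 × 3.6% × 3/12 = €11,817.0000
1996-04-01 to 1996-12-31: 9 months at 2.5% → €1,313,000 × 2.5% × 9/12 = €24,618.7500
Total = €36,435.7500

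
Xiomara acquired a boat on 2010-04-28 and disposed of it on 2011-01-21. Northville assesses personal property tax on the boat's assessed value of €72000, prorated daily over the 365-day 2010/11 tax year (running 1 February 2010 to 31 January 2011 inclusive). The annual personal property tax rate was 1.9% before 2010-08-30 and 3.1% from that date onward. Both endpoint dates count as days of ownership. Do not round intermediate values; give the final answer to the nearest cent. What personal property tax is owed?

€1351.43

2010-04-28 to 2010-08-29: 124 days at 1.9% → €72000 × 1.9% × 124/365 = €464.7452
2010-08-30 to 2011-01-21: 145 days at 3.1% → €72000 × 3.1% × 145/365 = €886.6849
Total = €1351.4301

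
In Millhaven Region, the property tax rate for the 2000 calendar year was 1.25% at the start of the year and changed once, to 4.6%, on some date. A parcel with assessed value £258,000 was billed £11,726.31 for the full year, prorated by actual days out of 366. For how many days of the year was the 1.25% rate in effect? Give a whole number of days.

Let d = days at the first rate; then 366 − d days at the second rate.
£258,000 × [1.25%·d + 4.6%·(366−d)] / 366 = £11,726.31
Solving gives d = 6, so the new rate took effect on January 7, 2000.

6 days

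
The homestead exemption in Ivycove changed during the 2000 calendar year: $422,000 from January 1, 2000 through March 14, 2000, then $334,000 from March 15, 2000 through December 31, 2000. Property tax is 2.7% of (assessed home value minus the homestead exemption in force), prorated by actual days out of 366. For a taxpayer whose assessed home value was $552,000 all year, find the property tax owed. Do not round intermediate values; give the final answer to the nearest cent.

January 1 – March 14, 2000: 74 days, exemption $422,000 → ($552,000 − $422,000) × 2.7% × 74/366 = $709.6721
March 15 – December 31, 2000: 292 days, exemption $334,000 → ($552,000 − $334,000) × 2.7% × 292/366 = $4,695.9344
Total = $5,405.6066

$5,405.61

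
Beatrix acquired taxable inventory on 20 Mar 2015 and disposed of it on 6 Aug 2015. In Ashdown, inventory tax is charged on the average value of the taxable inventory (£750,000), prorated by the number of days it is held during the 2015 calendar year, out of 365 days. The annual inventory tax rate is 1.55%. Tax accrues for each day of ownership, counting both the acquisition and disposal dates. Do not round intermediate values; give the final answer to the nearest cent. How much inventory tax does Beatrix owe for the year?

Days held (20 Mar – 6 Aug 2015): 140 out of 365
Tax = £750,000 × 1.55% × 140/365 = £4,458.9041

£4,458.90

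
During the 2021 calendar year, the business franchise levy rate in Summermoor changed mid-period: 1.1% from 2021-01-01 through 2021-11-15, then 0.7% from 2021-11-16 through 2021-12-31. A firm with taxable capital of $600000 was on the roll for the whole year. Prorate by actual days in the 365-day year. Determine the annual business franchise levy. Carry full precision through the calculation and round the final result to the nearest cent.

2021-01-01 to 2021-11-15: 319 days at 1.1% → $600000 × 1.1% × 319/365 = $5768.2192
2021-11-16 to 2021-12-31: 46 days at 0.7% → $600000 × 0.7% × 46/365 = $529.3151
Total = $6297.5342

$6297.53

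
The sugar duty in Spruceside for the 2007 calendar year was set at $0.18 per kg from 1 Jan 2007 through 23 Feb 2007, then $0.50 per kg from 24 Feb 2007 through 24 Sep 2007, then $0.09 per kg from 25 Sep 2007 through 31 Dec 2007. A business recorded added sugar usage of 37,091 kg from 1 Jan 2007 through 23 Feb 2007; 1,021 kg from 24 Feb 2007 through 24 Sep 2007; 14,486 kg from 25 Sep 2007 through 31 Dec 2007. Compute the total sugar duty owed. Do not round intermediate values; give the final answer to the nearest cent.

$8490.62

1 Jan – 23 Feb 2007: 37,091 kg at $0.18/kg → $6676.38
24 Feb – 24 Sep 2007: 1,021 kg at $0.50/kg → $510.50
25 Sep – 31 Dec 2007: 14,486 kg at $0.09/kg → $1303.74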